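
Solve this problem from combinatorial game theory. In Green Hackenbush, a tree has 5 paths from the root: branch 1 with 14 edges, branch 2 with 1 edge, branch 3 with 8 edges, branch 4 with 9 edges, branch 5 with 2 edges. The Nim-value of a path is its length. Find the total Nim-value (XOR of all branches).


The tree has 5 branches from the ground vertex.
In Green Hackenbush, the Nim-value of a simple path of length k is k.
Branch 1: length 14, Nim-value = 14
Branch 2: length 1, Nim-value = 1
Branch 3: length 8, Nim-value = 8
Branch 4: length 9, Nim-value = 9
Branch 5: length 2, Nim-value = 2
Total Nim-value = XOR of all branch values:
0 XOR 14 = 14
14 XOR 1 = 15
15 XOR 8 = 7
7 XOR 9 = 14
14 XOR 2 = 12
Nim-value of the tree = 12

12


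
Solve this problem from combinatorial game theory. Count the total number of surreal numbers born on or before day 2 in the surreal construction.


Day 0: {|} = 0 is born. Count = 1.
Day n: the number of surreal numbers born by day n is 2^(n+1) - 1.
By day 0: 2^1 - 1 = 1
By day 1: 2^2 - 1 = 3
By day 2: 2^3 - 1 = 7
By day 2: 7 surreal numbers.

7


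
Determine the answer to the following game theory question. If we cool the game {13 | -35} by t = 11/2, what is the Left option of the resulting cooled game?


Original game: {13 | -35} (a switch {a | b} with a > b).
Cooling by t (for t below the temperature (a - b)/2 = 24) taxes each move by t: {a | b} cooled by t is {a - t | b + t}.
Cooling amount: t = 11/2
Cooled Left option: 13 - 11/2 = 15/2
Cooled Right option: -35 + 11/2 = -59/2
Cooled game: {15/2 | -59/2}
Left option = 15/2

15/2


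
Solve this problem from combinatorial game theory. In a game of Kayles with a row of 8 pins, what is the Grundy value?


Kayles: a move removes 1 or 2 adjacent pins from a contiguous row.
Removing pins from a row of k leaves two independent rows (a, b) with a + b = k - 1 (one pin) or a + b = k - 2 (two pins); an end removal gives a = 0.
By Sprague-Grundy, G(k) = mex{ G(a) XOR G(b) } over all these splits. G(0) = 0.
G(1): splits (0,0):0^0=0 -> mex({0}) = 1
G(2): splits (0,1):0^1=1 (0,0):0^0=0 -> mex({0, 1}) = 2
G(3): splits (0,2):0^2=2 (1,1):1^1=0 (0,1):0^1=1 -> mex({0, 1, 2}) = 3
G(4): splits (0,3):0^3=3 (1,2):1^2=3 (0,2):0^2=2 (1,1):1^1=0 -> mex({0, 2, 3}) = 1
G(5): splits (0,4):0^1=1 (1,3):1^3=2 (2,2):2^2=0 (0,3):0^3=3 (1,2):1^2=3 -> mex({0, 1, 2, 3}) = 4
G(6) = mex({0, 1, 2, 4}) = 3
G(7) = mex({0, 1, 3, 4, 5}) = 2
G(8) = mex({0, 2, 3, 5, 6}) = 1
Therefore G(8) = 1.

1


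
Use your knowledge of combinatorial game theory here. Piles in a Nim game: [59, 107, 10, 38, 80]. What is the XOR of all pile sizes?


We need the XOR (exclusive or) of all pile sizes.
After XOR-ing pile 1 (size 59): 0 XOR 59 = 59
After XOR-ing pile 2 (size 107): 59 XOR 107 = 80
After XOR-ing pile 3 (size 10): 80 XOR 10 = 90
After XOR-ing pile 4 (size 38): 90 XOR 38 = 124
After XOR-ing pile 5 (size 80): 124 XOR 80 = 44
The Nim-value of this position is 44.

44


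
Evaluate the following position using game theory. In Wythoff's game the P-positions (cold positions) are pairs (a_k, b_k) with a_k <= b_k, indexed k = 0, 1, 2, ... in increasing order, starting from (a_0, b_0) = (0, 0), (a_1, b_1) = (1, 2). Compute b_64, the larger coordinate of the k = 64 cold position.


By Wythoff's theorem, a_k = floor(k * phi) and b_k = floor(k * phi^2) = a_k + k, where phi = (1 + sqrt(5))/2 is the golden ratio.
phi = (1 + sqrt(5))/2 = 1.618034
phi^2 = phi + 1 = 2.618034
k = 64
k * phi^2 = 64 * 2.618034 = 167.554175
b_64 = floor(k * phi^2) = 167 (check: a_64 + k = 103 + 64 = 167)

167


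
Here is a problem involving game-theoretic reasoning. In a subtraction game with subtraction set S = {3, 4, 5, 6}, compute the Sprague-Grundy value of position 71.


The subtraction set is S = {3, 4, 5, 6}.
G(k) = mex{ G(k - s) : s in S, s <= k }. We compute iteratively: G(0) = 0.
G(1) = mex({}) = 0
G(2) = mex({}) = 0
G(3) = mex({0}) = 1
G(4) = mex({0}) = 1
G(5) = mex({0}) = 1
G(6) = mex({0, 1}) = 2
G(7) = mex({0, 1}) = 2
G(8) = mex({0, 1}) = 2
G(9) = mex({1, 2}) = 0
G(10) = mex({1, 2}) = 0
G(11) = mex({1, 2}) = 0
G(12) = mex({0, 2}) = 1
G(13) = mex({0, 2}) = 1
G(14) = mex({0, 2}) = 1
Observe that G(9)..G(14) = 0, 0, 0, 1, 1, 1 repeats G(0)..G(5) = 0, 0, 0, 1, 1, 1.
For k >= max(S) = 6, G(k) is determined by the previous 6 values G(k-6)..G(k-1); a window of 6 consecutive values has recurred shifted by 9, so by induction G(k + 9) = G(k) for all k >= 0: the sequence is periodic from the start with period 9.
One period: G(0..8) = 0, 0, 0, 1, 1, 1, 2, 2, 2.
71 mod 9 = 8, so G(71) = G(8) = 2.

2


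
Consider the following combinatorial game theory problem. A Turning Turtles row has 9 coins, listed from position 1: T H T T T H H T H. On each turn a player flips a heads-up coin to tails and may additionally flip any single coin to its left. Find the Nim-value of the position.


Coins: T H T T T H H T H
Key fact: a single head at position k behaves exactly like a Nim heap of size k (turning it to T and optionally flipping a coin at j < k corresponds to moving the heap from k to j, or to 0), and heads combine as a disjunctive sum (two heads at the same place would cancel, matching j XOR j = 0). So the Nim-value is the XOR of the 1-indexed positions of the heads.
Face-up positions (1-indexed): [2, 6, 7, 9]
XOR 0 with 2: 0 XOR 2 = 2
XOR 2 with 6: 2 XOR 6 = 4
XOR 4 with 7: 4 XOR 7 = 3
XOR 3 with 9: 3 XOR 9 = 10
Nim-value = 10

10


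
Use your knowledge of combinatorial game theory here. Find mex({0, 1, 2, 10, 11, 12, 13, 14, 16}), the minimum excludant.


Set = {0, 1, 2, 10, 11, 12, 13, 14, 16}
0 is in the set.
1 is in the set.
2 is in the set.
3 is NOT in the set. This is the mex.
mex = 3

3


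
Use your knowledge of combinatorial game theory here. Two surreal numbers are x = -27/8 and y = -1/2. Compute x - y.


x = -27/8, y = -1/2
Converting to common denominator: 8
x = -27/8, y = -4/8
x - y = -27/8 - -1/2 = -23/8

-23/8


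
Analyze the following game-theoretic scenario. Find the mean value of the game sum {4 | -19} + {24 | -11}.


G1 = {4 | -19}, G2 = {24 | -11}
Each is a switch {a | b} with numbers a > b; its mean value is (a + b)/2, and mean value is additive over game sums: m(G1 + G2) = m(G1) + m(G2).
Mean of G1 = (4 + (-19))/2 = -15/2 = -15/2
Mean of G2 = (24 + (-11))/2 = 13/2 = 13/2
Mean of G1 + G2 = -15/2 + 13/2 = -1

-1


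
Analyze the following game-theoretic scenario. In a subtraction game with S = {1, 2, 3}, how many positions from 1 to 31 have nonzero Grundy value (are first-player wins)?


Subtraction set S = {1, 2, 3}, so G(n) = n mod 4.
G(n) = 0 when n is a multiple of 4.
Multiples of 4 in [1, 31]: 7
N-positions (nonzero Grundy) = 31 - 7 = 24

24


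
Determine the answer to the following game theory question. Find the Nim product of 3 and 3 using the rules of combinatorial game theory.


Nim multiplication is bilinear over XOR: (u XOR v) * w = (u*w) XOR (v*w).
So we split each operand into its bit components and XOR the pairwise Nim products.
3 = 1 + 2 (as XOR of powers of 2).
3 = 1 + 2 (as XOR of powers of 2).
Using the standard Nim-product table on single bits:
  2*2 = 3,   2*4 = 8,   2*8 = 12,
  4*4 = 6,   4*8 = 11,  8*8 = 13,
and  1*x = x (identity), k*l = l*k (commutative).
Pairwise Nim products:
  1 * 1 = 1
  1 * 2 = 2
  2 * 1 = 2
  2 * 2 = 3
XOR them: 1 XOR 2 XOR 2 XOR 3 = 2.
Result: 3 * 3 = 2 (in Nim).

2


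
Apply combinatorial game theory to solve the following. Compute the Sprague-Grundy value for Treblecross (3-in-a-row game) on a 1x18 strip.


Treblecross: place X on empty cells; 3-in-a-row wins.
Playing within two cells of an existing X lets the opponent win at once, so sensible play treats the cells i-2..i+2 around each X as dead. The player left with no safe cell loses, so this is a normal-play take-away game on strips of safe cells.
Placing X at cell i (0-indexed) of a strip of k safe cells leaves independent strips of sizes max(0, i-2) and max(0, k-i-3). Hence G(k) = mex{ G(max(0,i-2)) XOR G(max(0,k-i-3)) : 0 <= i < k }, with G(0) = 0.
G(1): splits (0,0):0^0=0 -> mex({0}) = 1
G(2): splits (0,0):0^0=0 -> mex({0}) = 1
G(3): splits (0,0):0^0=0 -> mex({0}) = 1
G(4): splits (0,1):0^1=1 (0,0):0^0=0 -> mex({0, 1}) = 2
G(5): splits (0,2):0^1=1 (0,1):0^1=1 (0,0):0^0=0 -> mex({0, 1}) = 2
G(6) = mex({1}) = 0
G(7) = mex({0, 1, 2}) = 3
G(8) = mex({0, 1, 2}) = 3
G(9) = mex({0, 2}) = 1
G(10) = mex({0, 2, 3}) = 1
G(11) = mex({0, 3}) = 1
G(12) = mex({1, 3}) = 0
G(13) = mex({0, 1, 2, 3}) = 4
G(14) = mex({0, 1, 2}) = 3
G(15) = mex({0, 1, 2}) = 3
G(16) = mex({0, 1, 2, 4}) = 3
G(17) = mex({0, 1, 3, 4}) = 2
G(18) = mex({0, 1, 3, 4}) = 2
Therefore G(18) = 2.

2


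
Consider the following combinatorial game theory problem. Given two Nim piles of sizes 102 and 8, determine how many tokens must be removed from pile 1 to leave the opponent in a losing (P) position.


Piles: 102 and 8
Current XOR: 102 XOR 8 = 110 (non-zero, so this is an N-position).
To make the XOR zero, we need to find a move that balances the piles.
For pile 1 (size 102): target = 102 XOR 110 = 8
We reduce pile 1 from 102 to 8.
Tokens removed: 102 - 8 = 94
Verification: 8 XOR 8 = 0

94


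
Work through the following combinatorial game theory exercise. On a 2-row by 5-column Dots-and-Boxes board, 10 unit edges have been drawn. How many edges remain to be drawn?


Grid: 2 x 5 boxes, i.e. 3 rows and 6 columns of dots.
Horizontal edges: (rows + 1) * cols = 3 * 5 = 15
Vertical edges: rows * (cols + 1) = 2 * 6 = 12
Total edges: 15 + 12 = 27
Edges drawn: 10
Remaining: 27 - 10 = 17

17


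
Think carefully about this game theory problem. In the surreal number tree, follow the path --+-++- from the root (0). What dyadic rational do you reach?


Sign expansion: --+-++-
Rule: track bounds (lo, hi), initially (-inf, +inf). On '+', the current value becomes lo and we move to the simplest number in (value, hi): value + 1 if hi = +inf, otherwise the midpoint (value + hi)/2. On '-', the current value becomes hi and we move to value - 1 if lo = -inf, otherwise the midpoint (lo + value)/2.
Start at 0.
Step 1: sign = -, move left. Bounds: (-inf, 0). Value = -1
Step 2: sign = -, move left. Bounds: (-inf, -1). Value = -2
Step 3: sign = +, move right. Bounds: (-2, -1). Value = -3/2
Step 4: sign = -, move left. Bounds: (-2, -3/2). Value = -7/4
Step 5: sign = +, move right. Bounds: (-7/4, -3/2). Value = -13/8
Step 6: sign = +, move right. Bounds: (-13/8, -3/2). Value = -25/16
Step 7: sign = -, move left. Bounds: (-13/8, -25/16). Value = -51/32
The surreal number with sign expansion --+-++- is -51/32.

-51/32


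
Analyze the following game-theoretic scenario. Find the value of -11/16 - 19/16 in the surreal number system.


x = -11/16, y = 19/16
Converting to common denominator: 16
x = -11/16, y = 19/16
x - y = -11/16 - 19/16 = -15/8

-15/8


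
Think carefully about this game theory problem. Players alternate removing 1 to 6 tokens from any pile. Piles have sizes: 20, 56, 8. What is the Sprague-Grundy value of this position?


Subtraction set: {1, 2, 3, 4, 5, 6}
For this subtraction set, G(n) = n mod 7 (period = max + 1 = 7).
Pile 1 (size 20): G(20) = 20 mod 7 = 6
Pile 2 (size 56): G(56) = 56 mod 7 = 0
Pile 3 (size 8): G(8) = 8 mod 7 = 1
Total Grundy value = XOR of all: 6 XOR 0 XOR 1 = 7

7


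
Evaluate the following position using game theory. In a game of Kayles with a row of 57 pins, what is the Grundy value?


Kayles: a move removes 1 or 2 adjacent pins from a contiguous row.
Removing pins from a row of k leaves two independent rows (a, b) with a + b = k - 1 (one pin) or a + b = k - 2 (two pins); an end removal gives a = 0.
By Sprague-Grundy, G(k) = mex{ G(a) XOR G(b) } over all these splits. G(0) = 0.
G(1): splits (0,0):0^0=0 -> mex({0}) = 1
G(2): splits (0,1):0^1=1 (0,0):0^0=0 -> mex({0, 1}) = 2
G(3): splits (0,2):0^2=2 (1,1):1^1=0 (0,1):0^1=1 -> mex({0, 1, 2}) = 3
G(4): splits (0,3):0^3=3 (1,2):1^2=3 (0,2):0^2=2 (1,1):1^1=0 -> mex({0, 2, 3}) = 1
G(5): splits (0,4):0^1=1 (1,3):1^3=2 (2,2):2^2=0 (0,3):0^3=3 (1,2):1^2=3 -> mex({0, 1, 2, 3}) = 4
G(6) = mex({0, 1, 2, 4}) = 3
G(7) = mex({0, 1, 3, 4, 5}) = 2
G(8) = mex({0, 2, 3, 5, 6}) = 1
G(9) = mex({0, 1, 2, 3, 6, 7}) = 4
G(10) = mex({0, 1, 3, 4, 5, 7}) = 2
G(11) = mex({0, 1, 2, 3, 4, 5}) = 6
G(12) = mex({0, 1, 2, 3, 5, 6, 7}) = 4
G(13) = mex({0, 2, 3, 4, 6, 7}) = 1
G(14) = mex({0, 1, 4, 5, 6, 7}) = 2
G(15) = mex({0, 1, 2, 3, 4, 5, 6}) = 7
G(16) = mex({0, 2, 3, 5, 6, 7}) = 1
G(17) = mex({0, 1, 2, 3, 5, 6, 7}) = 4
G(18) = mex({0, 1, 2, 4, 5, 6}) = 3
G(19) = mex({0, 1, 3, 4, 5, 7}) = 2
G(20) = mex({0, 2, 3, 4, 5, 6, 7}) = 1
G(21) = mex({0, 1, 2, 3, 5, 6, 7}) = 4
G(22) = mex({0, 1, 2, 3, 4, 5, 7}) = 6
G(23) = mex({0, 1, 2, 3, 4, 5, 6}) = 7
G(24) = mex({0, 1, 2, 3, 5, 6, 7}) = 4
G(25) = mex({0, 2, 3, 4, 6, 7}) = 1
G(26) = mex({0, 1, 3, 4, 5, 6, 7}) = 2
G(27) = mex({0, 1, 2, 3, 4, 5, 6, 7}) = 8
G(28) = mex({0, 1, 2, 3, 4, 6, 7, 8}) = 5
G(29) = mex({0, 1, 2, 3, 5, 6, 7, 8, 9}) = 4
G(30) = mex({0, 1, 2, 3, 4, 5, 6, 9, 10}) = 7
G(31) = mex({0, 1, 3, 4, 5, 7, 10, 11}) = 2
G(32) = mex({0, 2, 3, 4, 5, 6, 7, 9, 11}) = 1
G(33) = mex({0, 1, 2, 3, 4, 5, 6, 7, 9, 12}) = 8
G(34) = mex({0, 1, 2, 3, 4, 5, 7, 8, 11, 12}) = 6
G(35) = mex({0, 1, 2, 3, 4, 5, 6, 8, 9, 10, 11}) = 7
G(36) = mex({0, 1, 2, 3, 5, 6, 7, 9, 10}) = 4
G(37) = mex({0, 2, 3, 4, 6, 7, 9, 10, 11, 12}) = 1
G(38) = mex({0, 1, 3, 4, 5, 6, 7, 9, 10, 11, 12}) = 2
G(39) = mex({0, 1, 2, 4, 5, 6, 7, 9, 10, 12, 14}) = 3
G(40) = mex({0, 2, 3, 4, 6, 7, 11, 12, 14}) = 1
G(41) = mex({0, 1, 2, 3, 5, 6, 7, 9, 10, 11, 12}) = 4
G(42) = mex({0, 1, 2, 3, 4, 5, 6, 9, 10}) = 7
G(43) = mex({0, 1, 3, 4, 5, 7, 9, 10, 12, 15}) = 2
G(44) = mex({0, 2, 3, 4, 5, 6, 7, 9, 10, 12, 15}) = 1
G(45) = mex({0, 1, 2, 3, 4, 5, 6, 7, 9, 10, 12, 14}) = 8
G(46) = mex({0, 1, 3, 4, 5, 7, 8, 11, 12, 14}) = 2
G(47) = mex({0, 1, 2, 3, 4, 5, 6, 8, 9, 10, 11, 12}) = 7
G(48) = mex({0, 1, 2, 3, 5, 6, 7, 9, 10}) = 4
G(49) = mex({0, 2, 3, 4, 6, 7, 9, 10, 11, 12, 15}) = 1
G(50) = mex({0, 1, 4, 5, 6, 7, 9, 11, 12, 14, 15}) = 2
G(51) = mex({0, 1, 2, 3, 4, 5, 6, 7, 9, 12, 14, 15}) = 8
G(52) = mex({0, 2, 3, 4, 5, 6, 7, 8, 11, 12, 15}) = 1
G(53) = mex({0, 1, 2, 3, 5, 6, 7, 8, 9, 10, 11, 12}) = 4
G(54) = mex({0, 1, 2, 3, 4, 5, 6, 9, 10}) = 7
G(55) = mex({0, 1, 3, 4, 5, 7, 9, 10, 11, 12}) = 2
G(56) = mex({0, 2, 3, 4, 5, 6, 7, 9, 10, 11, 12, 13, 14}) = 1
G(57) = mex({0, 1, 2, 3, 5, 6, 7, 9, 10, 12, 13, 14, 15}) = 4
Therefore G(57) = 4.

4


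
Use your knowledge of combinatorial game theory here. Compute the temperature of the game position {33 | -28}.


The game is {33 | -28}, a switch {a | b} with numbers a > b.
Cooling {a | b} by t gives {a - t | b + t}, which stops being hot when a - t = b + t, i.e. at t = (a - b)/2. So the temperature of a switch is (a - b)/2.
Temperature = (Left option - Right option) / 2
= (33 - (-28)) / 2
= 61 / 2
= 61/2

61/2


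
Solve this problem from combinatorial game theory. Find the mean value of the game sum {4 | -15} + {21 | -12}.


G1 = {4 | -15}, G2 = {21 | -12}
Each is a switch {a | b} with numbers a > b; its mean value is (a + b)/2, and mean value is additive over game sums: m(G1 + G2) = m(G1) + m(G2).
Mean of G1 = (4 + (-15))/2 = -11/2 = -11/2
Mean of G2 = (21 + (-12))/2 = 9/2 = 9/2
Mean of G1 + G2 = -11/2 + 9/2 = -1

-1


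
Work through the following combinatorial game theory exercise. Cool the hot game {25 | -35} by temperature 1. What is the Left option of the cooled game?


Original game: {25 | -35} (a switch {a | b} with a > b).
Cooling by t (for t below the temperature (a - b)/2 = 30) taxes each move by t: {a | b} cooled by t is {a - t | b + t}.
Cooling amount: t = 1
Cooled Left option: 25 - 1 = 24
Cooled Right option: -35 + 1 = -34
Cooled game: {24 | -34}
Left option = 24

24


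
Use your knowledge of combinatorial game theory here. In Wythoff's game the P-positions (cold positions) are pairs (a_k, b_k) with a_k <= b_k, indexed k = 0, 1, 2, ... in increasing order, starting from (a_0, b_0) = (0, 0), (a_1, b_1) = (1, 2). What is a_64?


By Wythoff's theorem, a_k = floor(k * phi) and b_k = floor(k * phi^2) = a_k + k, where phi = (1 + sqrt(5))/2 is the golden ratio.
phi = (1 + sqrt(5))/2 = 1.618034
k = 64
k * phi = 64 * 1.618034 = 103.554175
a_64 = floor(k * phi) = 103

103


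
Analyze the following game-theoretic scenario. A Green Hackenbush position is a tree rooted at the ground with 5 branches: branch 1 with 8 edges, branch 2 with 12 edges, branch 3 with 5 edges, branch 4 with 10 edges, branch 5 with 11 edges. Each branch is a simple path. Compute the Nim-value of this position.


The tree has 5 branches from the ground vertex.
In Green Hackenbush, the Nim-value of a simple path of length k is k.
Branch 1: length 8, Nim-value = 8
Branch 2: length 12, Nim-value = 12
Branch 3: length 5, Nim-value = 5
Branch 4: length 10, Nim-value = 10
Branch 5: length 11, Nim-value = 11
Total Nim-value = XOR of all branch values:
0 XOR 8 = 8
8 XOR 12 = 4
4 XOR 5 = 1
1 XOR 10 = 11
11 XOR 11 = 0
Nim-value of the tree = 0

0


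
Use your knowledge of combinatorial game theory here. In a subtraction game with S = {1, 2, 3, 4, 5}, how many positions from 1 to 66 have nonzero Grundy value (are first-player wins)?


Subtraction set S = {1, 2, 3, 4, 5}, so G(n) = n mod 6.
G(n) = 0 when n is a multiple of 6.
Multiples of 6 in [1, 66]: 11
N-positions (nonzero Grundy) = 66 - 11 = 55

55


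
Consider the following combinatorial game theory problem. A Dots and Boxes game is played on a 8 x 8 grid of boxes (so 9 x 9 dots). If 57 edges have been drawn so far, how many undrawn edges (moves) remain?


Grid: 8 x 8 boxes, i.e. 9 rows and 9 columns of dots.
Horizontal edges: (rows + 1) * cols = 9 * 8 = 72
Vertical edges: rows * (cols + 1) = 8 * 9 = 72
Total edges: 72 + 72 = 144
Edges drawn: 57
Remaining: 144 - 57 = 87

87


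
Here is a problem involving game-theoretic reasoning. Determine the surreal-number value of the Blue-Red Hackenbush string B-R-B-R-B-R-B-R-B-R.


Edges (from ground): B-R-B-R-B-R-B-R-B-R
By Berlekamp's sign-expansion rule, a Blue-Red Hackenbush stalk has the value of the surreal number whose sign sequence is the edge sequence with B -> + and R -> -.
Sign sequence: +-+-+-+-+-
Trace the sign expansion in the surreal number tree, starting from 0:
Edge 1: B (sign +) -> bounds (0, +inf), value = 1
Edge 2: R (sign -) -> bounds (0, 1), value = 1/2
Edge 3: B (sign +) -> bounds (1/2, 1), value = 3/4
Edge 4: R (sign -) -> bounds (1/2, 3/4), value = 5/8
Edge 5: B (sign +) -> bounds (5/8, 3/4), value = 11/16
Edge 6: R (sign -) -> bounds (5/8, 11/16), value = 21/32
Edge 7: B (sign +) -> bounds (21/32, 11/16), value = 43/64
Edge 8: R (sign -) -> bounds (21/32, 43/64), value = 85/128
Edge 9: B (sign +) -> bounds (85/128, 43/64), value = 171/256
Edge 10: R (sign -) -> bounds (85/128, 171/256), value = 341/512
Game value = 341/512

341/512


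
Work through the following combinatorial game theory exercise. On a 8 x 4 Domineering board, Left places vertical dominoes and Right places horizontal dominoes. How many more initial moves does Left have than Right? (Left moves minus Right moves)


Board is 8 x 4 (rows x cols).
Left (vertical) placements: (rows-1) * cols = 7 * 4 = 28
Right (horizontal) placements: rows * (cols-1) = 8 * 3 = 24
Advantage = Left - Right = 28 - 24 = 4

4


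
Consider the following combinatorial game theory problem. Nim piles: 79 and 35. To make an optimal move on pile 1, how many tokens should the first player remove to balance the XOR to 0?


Piles: 79 and 35
Current XOR: 79 XOR 35 = 108 (non-zero, so this is an N-position).
To make the XOR zero, we need to find a move that balances the piles.
For pile 1 (size 79): target = 79 XOR 108 = 35
We reduce pile 1 from 79 to 35.
Tokens removed: 79 - 35 = 44
Verification: 35 XOR 35 = 0

44


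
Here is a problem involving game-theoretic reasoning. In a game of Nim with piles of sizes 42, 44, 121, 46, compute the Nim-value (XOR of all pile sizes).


We need the XOR (exclusive or) of all pile sizes.
After XOR-ing pile 1 (size 42): 0 XOR 42 = 42
After XOR-ing pile 2 (size 44): 42 XOR 44 = 6
After XOR-ing pile 3 (size 121): 6 XOR 121 = 127
After XOR-ing pile 4 (size 46): 127 XOR 46 = 81
The Nim-value of this position is 81.

81


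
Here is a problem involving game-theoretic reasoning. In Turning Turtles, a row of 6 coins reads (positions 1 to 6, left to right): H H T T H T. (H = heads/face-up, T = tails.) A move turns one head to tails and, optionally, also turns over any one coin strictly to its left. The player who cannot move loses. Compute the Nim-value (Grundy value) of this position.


Coins: H H T T H T
Key fact: a single head at position k behaves exactly like a Nim heap of size k (turning it to T and optionally flipping a coin at j < k corresponds to moving the heap from k to j, or to 0), and heads combine as a disjunctive sum (two heads at the same place would cancel, matching j XOR j = 0). So the Nim-value is the XOR of the 1-indexed positions of the heads.
Face-up positions (1-indexed): [1, 2, 5]
XOR 0 with 1: 0 XOR 1 = 1
XOR 1 with 2: 1 XOR 2 = 3
XOR 3 with 5: 3 XOR 5 = 6
Nim-value = 6

6


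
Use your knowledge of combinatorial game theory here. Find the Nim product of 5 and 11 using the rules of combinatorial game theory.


Nim multiplication is bilinear over XOR: (u XOR v) * w = (u*w) XOR (v*w).
So we split each operand into its bit components and XOR the pairwise Nim products.
5 = 1 + 4 (as XOR of powers of 2).
11 = 1 + 2 + 8 (as XOR of powers of 2).
Using the standard Nim-product table on single bits:
  2*2 = 3,   2*4 = 8,   2*8 = 12,
  4*4 = 6,   4*8 = 11,  8*8 = 13,
and  1*x = x (identity), k*l = l*k (commutative).
Pairwise Nim products:
  1 * 1 = 1
  1 * 2 = 2
  1 * 8 = 8
  4 * 1 = 4
  4 * 2 = 8
  4 * 8 = 11
XOR them: 1 XOR 2 XOR 8 XOR 4 XOR 8 XOR 11 = 12.
Result: 5 * 11 = 12 (in Nim).

12


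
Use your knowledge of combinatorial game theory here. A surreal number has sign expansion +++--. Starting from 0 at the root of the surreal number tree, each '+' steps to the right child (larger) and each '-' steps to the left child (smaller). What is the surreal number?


Sign expansion: +++--
Rule: track bounds (lo, hi), initially (-inf, +inf). On '+', the current value becomes lo and we move to the simplest number in (value, hi): value + 1 if hi = +inf, otherwise the midpoint (value + hi)/2. On '-', the current value becomes hi and we move to value - 1 if lo = -inf, otherwise the midpoint (lo + value)/2.
Start at 0.
Step 1: sign = +, move right. Bounds: (0, +inf). Value = 1
Step 2: sign = +, move right. Bounds: (1, +inf). Value = 2
Step 3: sign = +, move right. Bounds: (2, +inf). Value = 3
Step 4: sign = -, move left. Bounds: (2, 3). Value = 5/2
Step 5: sign = -, move left. Bounds: (2, 5/2). Value = 9/4
The surreal number with sign expansion +++-- is 9/4.

9/4


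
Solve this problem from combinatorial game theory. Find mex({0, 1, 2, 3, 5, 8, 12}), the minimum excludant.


Set = {0, 1, 2, 3, 5, 8, 12}
0 is in the set.
1 is in the set.
2 is in the set.
3 is in the set.
4 is NOT in the set. This is the mex.
mex = 4

4


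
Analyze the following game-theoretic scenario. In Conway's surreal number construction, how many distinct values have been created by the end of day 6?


Day 0: {|} = 0 is born. Count = 1.
Day n: the number of surreal numbers born by day n is 2^(n+1) - 1.
By day 0: 2^1 - 1 = 1
By day 1: 2^2 - 1 = 3
By day 2: 2^3 - 1 = 7
By day 3: 2^4 - 1 = 15
By day 4: 2^5 - 1 = 31
By day 5: 2^6 - 1 = 63
By day 6: 2^7 - 1 = 127
By day 6: 127 surreal numbers.

127


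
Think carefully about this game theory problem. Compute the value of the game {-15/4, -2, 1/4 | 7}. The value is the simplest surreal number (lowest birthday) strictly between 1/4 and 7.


Left options: {-15/4, -2, 1/4}, max = 1/4
Right options: {7}, min = 7
All options are numbers and max(Left) < min(Right), so by the simplicity theorem the value is the simplest (earliest-born) number strictly between 1/4 and 7.
Integers 1 through 6 all lie strictly between 1/4 and 7.
Among integers, the simplest (lowest birthday = smallest |n|; 0 is born on day 0, +-n on day n) is 1.
No non-integer in the interval can be simpler: if x is a non-integer in the interval, then floor(x) or ceil(x) also lies in the interval (the interval contains an integer), and both are proper prefixes of x's sign expansion, i.e. born earlier. So the game value is 1.
Game value = 1

1


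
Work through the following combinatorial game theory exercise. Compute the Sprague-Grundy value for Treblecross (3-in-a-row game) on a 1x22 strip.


Treblecross: place X on empty cells; 3-in-a-row wins.
Playing within two cells of an existing X lets the opponent win at once, so sensible play treats the cells i-2..i+2 around each X as dead. The player left with no safe cell loses, so this is a normal-play take-away game on strips of safe cells.
Placing X at cell i (0-indexed) of a strip of k safe cells leaves independent strips of sizes max(0, i-2) and max(0, k-i-3). Hence G(k) = mex{ G(max(0,i-2)) XOR G(max(0,k-i-3)) : 0 <= i < k }, with G(0) = 0.
G(1): splits (0,0):0^0=0 -> mex({0}) = 1
G(2): splits (0,0):0^0=0 -> mex({0}) = 1
G(3): splits (0,0):0^0=0 -> mex({0}) = 1
G(4): splits (0,1):0^1=1 (0,0):0^0=0 -> mex({0, 1}) = 2
G(5): splits (0,2):0^1=1 (0,1):0^1=1 (0,0):0^0=0 -> mex({0, 1}) = 2
G(6) = mex({1}) = 0
G(7) = mex({0, 1, 2}) = 3
G(8) = mex({0, 1, 2}) = 3
G(9) = mex({0, 2}) = 1
G(10) = mex({0, 2, 3}) = 1
G(11) = mex({0, 3}) = 1
G(12) = mex({1, 3}) = 0
G(13) = mex({0, 1, 2, 3}) = 4
G(14) = mex({0, 1, 2}) = 3
G(15) = mex({0, 1, 2}) = 3
G(16) = mex({0, 1, 2, 4}) = 3
G(17) = mex({0, 1, 3, 4}) = 2
G(18) = mex({0, 1, 3, 4}) = 2
G(19) = mex({0, 1, 3, 5}) = 2
G(20) = mex({0, 1, 2, 3, 5}) = 4
G(21) = mex({0, 1, 2, 3, 5}) = 4
G(22) = mex({1, 2, 6}) = 0
Therefore G(22) = 0.

0


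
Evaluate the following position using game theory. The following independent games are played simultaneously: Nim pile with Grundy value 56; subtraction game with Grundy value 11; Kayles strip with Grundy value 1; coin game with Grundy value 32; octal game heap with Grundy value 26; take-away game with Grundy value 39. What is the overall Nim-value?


By the Sprague-Grundy theorem, the Grundy value of a sum of games is the XOR of individual Grundy values.
Nim pile: Grundy value = 56. Running XOR: 0 XOR 56 = 56
subtraction game: Grundy value = 11. Running XOR: 56 XOR 11 = 51
Kayles strip: Grundy value = 1. Running XOR: 51 XOR 1 = 50
coin game: Grundy value = 32. Running XOR: 50 XOR 32 = 18
octal game heap: Grundy value = 26. Running XOR: 18 XOR 26 = 8
take-away game: Grundy value = 39. Running XOR: 8 XOR 39 = 47
The combined Grundy value is 47.

47


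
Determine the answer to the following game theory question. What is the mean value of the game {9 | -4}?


Game = {9 | -4}, a switch {a | b} with numbers a > b.
Its thermograph has left wall a - t and right wall b + t, which meet at t = (a - b)/2, where both equal (a + b)/2. So the mast (mean value) is at (a + b)/2.
Mean = (9 + (-4))/2 = 5/2 = 5/2

5/2


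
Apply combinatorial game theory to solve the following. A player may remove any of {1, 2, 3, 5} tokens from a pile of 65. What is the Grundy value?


The subtraction set is S = {1, 2, 3, 5}.
G(k) = mex{ G(k - s) : s in S, s <= k }. We compute iteratively: G(0) = 0.
G(1) = mex({0}) = 1
G(2) = mex({0, 1}) = 2
G(3) = mex({0, 1, 2}) = 3
G(4) = mex({1, 2, 3}) = 0
G(5) = mex({0, 2, 3}) = 1
G(6) = mex({0, 1, 3}) = 2
G(7) = mex({0, 1, 2}) = 3
G(8) = mex({1, 2, 3}) = 0
Observe that G(4)..G(8) = 0, 1, 2, 3, 0 repeats G(0)..G(4) = 0, 1, 2, 3, 0.
For k >= max(S) = 5, G(k) is determined by the previous 5 values G(k-5)..G(k-1); a window of 5 consecutive values has recurred shifted by 4, so by induction G(k + 4) = G(k) for all k >= 0: the sequence is periodic from the start with period 4.
One period: G(0..3) = 0, 1, 2, 3.
65 mod 4 = 1, so G(65) = G(1) = 1.

1


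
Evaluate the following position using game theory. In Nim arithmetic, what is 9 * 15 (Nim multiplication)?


Nim multiplication is bilinear over XOR: (u XOR v) * w = (u*w) XOR (v*w).
So we split each operand into its bit components and XOR the pairwise Nim products.
9 = 1 + 8 (as XOR of powers of 2).
15 = 1 + 2 + 4 + 8 (as XOR of powers of 2).
Using the standard Nim-product table on single bits:
  2*2 = 3,   2*4 = 8,   2*8 = 12,
  4*4 = 6,   4*8 = 11,  8*8 = 13,
and  1*x = x (identity), k*l = l*k (commutative).
Pairwise Nim products:
  1 * 1 = 1
  1 * 2 = 2
  1 * 4 = 4
  1 * 8 = 8
  8 * 1 = 8
  8 * 2 = 12
  8 * 4 = 11
  8 * 8 = 13
XOR them: 1 XOR 2 XOR 4 XOR 8 XOR 8 XOR 12 XOR 11 XOR 13 = 13.
Result: 9 * 15 = 13 (in Nim).

13


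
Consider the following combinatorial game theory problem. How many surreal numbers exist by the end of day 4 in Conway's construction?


Day 0: {|} = 0 is born. Count = 1.
Day n: the number of surreal numbers born by day n is 2^(n+1) - 1.
By day 0: 2^1 - 1 = 1
By day 1: 2^2 - 1 = 3
By day 2: 2^3 - 1 = 7
By day 3: 2^4 - 1 = 15
By day 4: 2^5 - 1 = 31
By day 4: 31 surreal numbers.

31


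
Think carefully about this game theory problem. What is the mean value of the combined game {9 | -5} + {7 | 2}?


G1 = {9 | -5}, G2 = {7 | 2}
Each is a switch {a | b} with numbers a > b; its mean value is (a + b)/2, and mean value is additive over game sums: m(G1 + G2) = m(G1) + m(G2).
Mean of G1 = (9 + (-5))/2 = 4/2 = 2
Mean of G2 = (7 + (2))/2 = 9/2 = 9/2
Mean of G1 + G2 = 2 + 9/2 = 13/2

13/2


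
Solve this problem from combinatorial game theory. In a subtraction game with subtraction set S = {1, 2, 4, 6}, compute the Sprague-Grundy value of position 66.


The subtraction set is S = {1, 2, 4, 6}.
G(k) = mex{ G(k - s) : s in S, s <= k }. We compute iteratively: G(0) = 0.
G(1) = mex({0}) = 1
G(2) = mex({0, 1}) = 2
G(3) = mex({1, 2}) = 0
G(4) = mex({0, 2}) = 1
G(5) = mex({0, 1}) = 2
G(6) = mex({0, 1, 2}) = 3
G(7) = mex({0, 1, 2, 3}) = 4
G(8) = mex({1, 2, 3, 4}) = 0
G(9) = mex({0, 2, 4}) = 1
G(10) = mex({0, 1, 3}) = 2
G(11) = mex({1, 2, 4}) = 0
G(12) = mex({0, 2, 3}) = 1
G(13) = mex({0, 1, 4}) = 2
Observe that G(8)..G(13) = 0, 1, 2, 0, 1, 2 repeats G(0)..G(5) = 0, 1, 2, 0, 1, 2.
For k >= max(S) = 6, G(k) is determined by the previous 6 values G(k-6)..G(k-1); a window of 6 consecutive values has recurred shifted by 8, so by induction G(k + 8) = G(k) for all k >= 0: the sequence is periodic from the start with period 8.
One period: G(0..7) = 0, 1, 2, 0, 1, 2, 3, 4.
66 mod 8 = 2, so G(66) = G(2) = 2.

2


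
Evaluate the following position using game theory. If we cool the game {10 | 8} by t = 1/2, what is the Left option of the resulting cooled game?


Original game: {10 | 8} (a switch {a | b} with a > b).
Cooling by t (for t below the temperature (a - b)/2 = 1) taxes each move by t: {a | b} cooled by t is {a - t | b + t}.
Cooling amount: t = 1/2
Cooled Left option: 10 - 1/2 = 19/2
Cooled Right option: 8 + 1/2 = 17/2
Cooled game: {19/2 | 17/2}
Left option = 19/2

19/2


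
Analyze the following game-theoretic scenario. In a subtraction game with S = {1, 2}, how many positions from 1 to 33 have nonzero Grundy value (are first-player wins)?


Subtraction set S = {1, 2}, so G(n) = n mod 3.
G(n) = 0 when n is a multiple of 3.
Multiples of 3 in [1, 33]: 11
N-positions (nonzero Grundy) = 33 - 11 = 22

22


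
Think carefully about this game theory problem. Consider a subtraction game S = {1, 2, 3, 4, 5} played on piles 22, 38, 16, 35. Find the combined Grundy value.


Subtraction set: {1, 2, 3, 4, 5}
For this subtraction set, G(n) = n mod 6 (period = max + 1 = 6).
Pile 1 (size 22): G(22) = 22 mod 6 = 4
Pile 2 (size 38): G(38) = 38 mod 6 = 2
Pile 3 (size 16): G(16) = 16 mod 6 = 4
Pile 4 (size 35): G(35) = 35 mod 6 = 5
Total Grundy value = XOR of all: 4 XOR 2 XOR 4 XOR 5 = 7

7


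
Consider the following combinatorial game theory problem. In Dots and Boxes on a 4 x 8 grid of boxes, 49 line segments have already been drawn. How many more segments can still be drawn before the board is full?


Grid: 4 x 8 boxes, i.e. 5 rows and 9 columns of dots.
Horizontal edges: (rows + 1) * cols = 5 * 8 = 40
Vertical edges: rows * (cols + 1) = 4 * 9 = 36
Total edges: 40 + 36 = 76
Edges drawn: 49
Remaining: 76 - 49 = 27

27


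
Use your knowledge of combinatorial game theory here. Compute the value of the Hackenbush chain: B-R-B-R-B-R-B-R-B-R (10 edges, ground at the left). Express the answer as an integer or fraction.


Edges (from ground): B-R-B-R-B-R-B-R-B-R
By Berlekamp's sign-expansion rule, a Blue-Red Hackenbush stalk has the value of the surreal number whose sign sequence is the edge sequence with B -> + and R -> -.
Sign sequence: +-+-+-+-+-
Trace the sign expansion in the surreal number tree, starting from 0:
Edge 1: B (sign +) -> bounds (0, +inf), value = 1
Edge 2: R (sign -) -> bounds (0, 1), value = 1/2
Edge 3: B (sign +) -> bounds (1/2, 1), value = 3/4
Edge 4: R (sign -) -> bounds (1/2, 3/4), value = 5/8
Edge 5: B (sign +) -> bounds (5/8, 3/4), value = 11/16
Edge 6: R (sign -) -> bounds (5/8, 11/16), value = 21/32
Edge 7: B (sign +) -> bounds (21/32, 11/16), value = 43/64
Edge 8: R (sign -) -> bounds (21/32, 43/64), value = 85/128
Edge 9: B (sign +) -> bounds (85/128, 43/64), value = 171/256
Edge 10: R (sign -) -> bounds (85/128, 171/256), value = 341/512
Game value = 341/512

341/512


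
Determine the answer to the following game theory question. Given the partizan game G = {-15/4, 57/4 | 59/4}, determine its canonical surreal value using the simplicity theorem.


Left options: {-15/4, 57/4}, max = 57/4
Right options: {59/4}, min = 59/4
All options are numbers and max(Left) < min(Right), so by the simplicity theorem the value is the simplest (earliest-born) number strictly between 57/4 and 59/4.
No integer lies strictly between 57/4 and 59/4, so the value is the dyadic rational m/2^k in the interval with the smallest k (then m odd); search k = 1, 2, ...:
Denominator 2: 29/2 lies strictly between 57/4 and 59/4 -- found.
The simplest number in the interval is 29/2.
Game value = 29/2

29/2


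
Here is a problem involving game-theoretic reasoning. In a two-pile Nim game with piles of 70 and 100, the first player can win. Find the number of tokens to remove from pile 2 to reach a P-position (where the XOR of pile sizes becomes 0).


Piles: 70 and 100
Current XOR: 70 XOR 100 = 34 (non-zero, so this is an N-position).
To make the XOR zero, we need to find a move that balances the piles.
For pile 2 (size 100): target = 100 XOR 34 = 70
We reduce pile 2 from 100 to 70.
Tokens removed: 100 - 70 = 30
Verification: 70 XOR 70 = 0

30


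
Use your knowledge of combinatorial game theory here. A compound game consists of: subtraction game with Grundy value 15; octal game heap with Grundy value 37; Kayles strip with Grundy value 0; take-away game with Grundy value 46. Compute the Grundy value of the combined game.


By the Sprague-Grundy theorem, the Grundy value of a sum of games is the XOR of individual Grundy values.
subtraction game: Grundy value = 15. Running XOR: 0 XOR 15 = 15
octal game heap: Grundy value = 37. Running XOR: 15 XOR 37 = 42
Kayles strip: Grundy value = 0. Running XOR: 42 XOR 0 = 42
take-away game: Grundy value = 46. Running XOR: 42 XOR 46 = 4
The combined Grundy value is 4.

4


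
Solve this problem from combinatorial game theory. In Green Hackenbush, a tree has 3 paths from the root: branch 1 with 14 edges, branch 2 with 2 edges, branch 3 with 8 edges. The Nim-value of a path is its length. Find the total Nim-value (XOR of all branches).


The tree has 3 branches from the ground vertex.
In Green Hackenbush, the Nim-value of a simple path of length k is k.
Branch 1: length 14, Nim-value = 14
Branch 2: length 2, Nim-value = 2
Branch 3: length 8, Nim-value = 8
Total Nim-value = XOR of all branch values:
0 XOR 14 = 14
14 XOR 2 = 12
12 XOR 8 = 4
Nim-value of the tree = 4

4


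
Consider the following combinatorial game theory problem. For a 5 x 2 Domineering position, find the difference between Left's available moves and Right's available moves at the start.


Board is 5 x 2 (rows x cols).
Left (vertical) placements: (rows-1) * cols = 4 * 2 = 8
Right (horizontal) placements: rows * (cols-1) = 5 * 1 = 5
Advantage = Left - Right = 8 - 5 = 3

3


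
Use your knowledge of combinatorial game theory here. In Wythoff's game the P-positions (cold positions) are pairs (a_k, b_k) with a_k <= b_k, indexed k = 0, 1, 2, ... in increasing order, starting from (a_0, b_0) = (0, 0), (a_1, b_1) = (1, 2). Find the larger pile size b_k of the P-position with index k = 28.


By Wythoff's theorem, a_k = floor(k * phi) and b_k = floor(k * phi^2) = a_k + k, where phi = (1 + sqrt(5))/2 is the golden ratio.
phi = (1 + sqrt(5))/2 = 1.618034
phi^2 = phi + 1 = 2.618034
k = 28
k * phi^2 = 28 * 2.618034 = 73.304952
b_28 = floor(k * phi^2) = 73 (check: a_28 + k = 45 + 28 = 73)

73


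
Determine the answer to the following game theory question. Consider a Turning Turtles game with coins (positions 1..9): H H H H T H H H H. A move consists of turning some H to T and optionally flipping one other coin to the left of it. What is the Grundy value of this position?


Coins: H H H H T H H H H
Key fact: a single head at position k behaves exactly like a Nim heap of size k (turning it to T and optionally flipping a coin at j < k corresponds to moving the heap from k to j, or to 0), and heads combine as a disjunctive sum (two heads at the same place would cancel, matching j XOR j = 0). So the Nim-value is the XOR of the 1-indexed positions of the heads.
Face-up positions (1-indexed): [1, 2, 3, 4, 6, 7, 8, 9]
XOR 0 with 1: 0 XOR 1 = 1
XOR 1 with 2: 1 XOR 2 = 3
XOR 3 with 3: 3 XOR 3 = 0
XOR 0 with 4: 0 XOR 4 = 4
XOR 4 with 6: 4 XOR 6 = 2
XOR 2 with 7: 2 XOR 7 = 5
XOR 5 with 8: 5 XOR 8 = 13
XOR 13 with 9: 13 XOR 9 = 4
Nim-value = 4

4


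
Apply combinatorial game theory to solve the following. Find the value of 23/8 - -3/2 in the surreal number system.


x = 23/8, y = -3/2
Converting to common denominator: 8
x = 23/8, y = -12/8
x - y = 23/8 - -3/2 = 35/8

35/8


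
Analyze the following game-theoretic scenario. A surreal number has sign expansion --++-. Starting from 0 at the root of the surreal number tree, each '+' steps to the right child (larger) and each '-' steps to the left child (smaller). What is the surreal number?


Sign expansion: --++-
Rule: track bounds (lo, hi), initially (-inf, +inf). On '+', the current value becomes lo and we move to the simplest number in (value, hi): value + 1 if hi = +inf, otherwise the midpoint (value + hi)/2. On '-', the current value becomes hi and we move to value - 1 if lo = -inf, otherwise the midpoint (lo + value)/2.
Start at 0.
Step 1: sign = -, move left. Bounds: (-inf, 0). Value = -1
Step 2: sign = -, move left. Bounds: (-inf, -1). Value = -2
Step 3: sign = +, move right. Bounds: (-2, -1). Value = -3/2
Step 4: sign = +, move right. Bounds: (-3/2, -1). Value = -5/4
Step 5: sign = -, move left. Bounds: (-3/2, -5/4). Value = -11/8
The surreal number with sign expansion --++- is -11/8.

-11/8


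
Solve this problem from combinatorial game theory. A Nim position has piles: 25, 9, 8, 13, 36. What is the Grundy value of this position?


We need the XOR (exclusive or) of all pile sizes.
After XOR-ing pile 1 (size 25): 0 XOR 25 = 25
After XOR-ing pile 2 (size 9): 25 XOR 9 = 16
After XOR-ing pile 3 (size 8): 16 XOR 8 = 24
After XOR-ing pile 4 (size 13): 24 XOR 13 = 21
After XOR-ing pile 5 (size 36): 21 XOR 36 = 49
The Nim-value of this position is 49.

49


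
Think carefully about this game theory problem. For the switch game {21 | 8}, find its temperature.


The game is {21 | 8}, a switch {a | b} with numbers a > b.
Cooling {a | b} by t gives {a - t | b + t}, which stops being hot when a - t = b + t, i.e. at t = (a - b)/2. So the temperature of a switch is (a - b)/2.
Temperature = (Left option - Right option) / 2
= (21 - (8)) / 2
= 13 / 2
= 13/2

13/2


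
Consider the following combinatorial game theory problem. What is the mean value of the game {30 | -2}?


Game = {30 | -2}, a switch {a | b} with numbers a > b.
Its thermograph has left wall a - t and right wall b + t, which meet at t = (a - b)/2, where both equal (a + b)/2. So the mast (mean value) is at (a + b)/2.
Mean = (30 + (-2))/2 = 28/2 = 14

14
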